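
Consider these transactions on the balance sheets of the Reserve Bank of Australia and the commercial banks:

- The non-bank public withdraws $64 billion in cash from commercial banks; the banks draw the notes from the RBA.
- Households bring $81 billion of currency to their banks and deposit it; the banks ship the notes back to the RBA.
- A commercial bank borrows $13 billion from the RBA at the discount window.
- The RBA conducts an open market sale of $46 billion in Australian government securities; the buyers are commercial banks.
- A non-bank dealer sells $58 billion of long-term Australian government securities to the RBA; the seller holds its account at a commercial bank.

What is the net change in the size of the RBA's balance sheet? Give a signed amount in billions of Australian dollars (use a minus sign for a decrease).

Currency withdrawal $64 billion: only the composition of liabilities changes → 0.
Currency deposit $81 billion: only the composition of liabilities changes → 0.
Discount-window loan $13 billion: an RBA asset is acquired → +$13B.
OMO sale (to banks) $46 billion: an RBA asset is shed → −$46B.
Asset purchase (from non-banks) $58 billion: an RBA asset is acquired → +$58B.
Net: 0 + 0 + 13 − 46 + 58 = +$25 billion.

+$25 billion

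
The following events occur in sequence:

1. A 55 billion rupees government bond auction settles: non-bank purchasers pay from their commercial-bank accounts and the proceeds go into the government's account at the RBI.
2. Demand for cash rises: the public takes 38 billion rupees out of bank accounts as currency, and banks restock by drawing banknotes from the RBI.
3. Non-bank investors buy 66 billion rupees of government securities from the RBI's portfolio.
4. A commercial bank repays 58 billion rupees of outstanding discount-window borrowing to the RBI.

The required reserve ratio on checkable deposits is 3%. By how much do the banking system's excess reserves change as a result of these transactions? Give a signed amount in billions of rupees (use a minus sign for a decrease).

Government account inflow 55 billion rupees: reserves −55B, deposits −55B.
Currency withdrawal 38 billion rupees: reserves −38B, deposits −38B.
Asset sale (to non-banks) 66 billion rupees: reserves −66B, deposits −66B.
Discount-window repayment 58 billion rupees: reserves −58B, deposits 0.
Totals: Δreserves = −217B, Δdeposits = −159B.
Δrequired reserves = 3% × −159B = −4.77B.
Δexcess reserves = Δreserves − Δrequired = −217B − (−4.77B) = -212.23 billion.

-212.23 billion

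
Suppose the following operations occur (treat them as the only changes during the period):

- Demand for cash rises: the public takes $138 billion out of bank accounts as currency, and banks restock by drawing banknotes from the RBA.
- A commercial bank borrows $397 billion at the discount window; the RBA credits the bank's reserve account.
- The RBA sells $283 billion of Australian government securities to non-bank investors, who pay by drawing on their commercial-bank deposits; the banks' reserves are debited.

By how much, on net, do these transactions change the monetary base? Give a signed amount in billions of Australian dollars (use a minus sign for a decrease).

+$114 billion

RBA balance sheet:
  Assets:      Securities −$283B, Loans to banks +$397B
  Liabilities: Bank reserves −$24B, Currency in circulation +$138B
Monetary base = currency + reserves: +$138B + (−$24B) = +$114 billion.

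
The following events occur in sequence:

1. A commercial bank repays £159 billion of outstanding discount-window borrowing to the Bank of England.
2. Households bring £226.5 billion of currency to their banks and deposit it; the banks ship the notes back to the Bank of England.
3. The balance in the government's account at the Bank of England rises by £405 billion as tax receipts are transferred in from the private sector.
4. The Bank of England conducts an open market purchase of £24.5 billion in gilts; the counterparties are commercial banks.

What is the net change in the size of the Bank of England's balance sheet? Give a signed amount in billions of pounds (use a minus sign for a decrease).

Discount-window repayment £159 billion: a Bank of England asset is shed → −£159B.
Currency deposit £226.5 billion: only the composition of liabilities changes → 0.
Government account inflow £405 billion: only the composition of liabilities changes → 0.
OMO purchase (from banks) £24.5 billion: a Bank of England asset is acquired → +£24.5B.
Net: −159 + 0 + 0 + 24.5 = -£134.5 billion.

-£134.5 billion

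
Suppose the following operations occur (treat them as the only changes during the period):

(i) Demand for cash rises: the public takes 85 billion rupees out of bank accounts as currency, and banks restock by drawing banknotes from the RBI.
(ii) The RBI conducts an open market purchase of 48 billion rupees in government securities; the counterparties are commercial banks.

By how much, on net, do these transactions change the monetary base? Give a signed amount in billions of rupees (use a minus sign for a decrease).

Currency withdrawal 85 billion rupees: just a shift between currency and reserves — both are base money → 0.
OMO purchase (from banks) 48 billion rupees: RBI balance sheet expands → +48B.
Net: 0 + 48 = +48 billion.

+48 billion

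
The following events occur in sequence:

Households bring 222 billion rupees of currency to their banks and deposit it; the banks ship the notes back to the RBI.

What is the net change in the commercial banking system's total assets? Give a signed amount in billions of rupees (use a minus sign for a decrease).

+222 billion

RBI balance sheet:
  Assets:      no change
  Liabilities: Bank reserves +222B, Currency in circulation −222B
Commercial banking system:
  Assets:      Reserves at CB +222B
  Liabilities: Checkable deposits +222B
Change in total bank assets = +222 billion.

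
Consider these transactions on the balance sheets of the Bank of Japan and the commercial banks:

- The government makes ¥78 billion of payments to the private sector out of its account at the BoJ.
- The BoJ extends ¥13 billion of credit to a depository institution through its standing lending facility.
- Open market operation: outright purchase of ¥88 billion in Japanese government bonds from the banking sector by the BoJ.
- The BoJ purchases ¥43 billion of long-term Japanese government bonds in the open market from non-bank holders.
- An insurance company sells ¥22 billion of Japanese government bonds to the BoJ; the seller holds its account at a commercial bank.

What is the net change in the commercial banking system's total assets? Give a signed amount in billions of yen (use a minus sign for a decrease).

+¥156 billion

Government spending ¥78 billion: bank balance sheets expand → +¥78B.
Discount-window loan ¥13 billion: bank balance sheets expand → +¥13B.
OMO purchase (from banks) ¥88 billion: just an asset swap on bank balance sheets → 0.
Asset purchase (from non-banks) ¥43 billion: bank balance sheets expand → +¥43B.
Asset purchase (from non-banks) ¥22 billion: bank balance sheets expand → +¥22B.
Net: 78 + 13 + 0 + 43 + 22 = +¥156 billion.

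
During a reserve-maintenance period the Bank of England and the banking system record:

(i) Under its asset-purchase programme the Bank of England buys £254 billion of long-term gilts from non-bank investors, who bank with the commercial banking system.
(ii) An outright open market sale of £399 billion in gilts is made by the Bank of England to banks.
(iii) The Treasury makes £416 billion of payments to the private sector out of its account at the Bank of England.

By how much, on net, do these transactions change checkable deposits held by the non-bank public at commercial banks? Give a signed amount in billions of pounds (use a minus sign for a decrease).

Bank of England balance sheet:
  Assets:      Securities −£145B
  Liabilities: Bank reserves +£271B, Government deposits −£416B
Commercial banking system:
  Assets:      Reserves at CB +£271B, Securities +£399B
  Liabilities: Checkable deposits +£670B
So the change in checkable deposits held by the non-bank public at commercial banks is +£670 billion.

+£670 billion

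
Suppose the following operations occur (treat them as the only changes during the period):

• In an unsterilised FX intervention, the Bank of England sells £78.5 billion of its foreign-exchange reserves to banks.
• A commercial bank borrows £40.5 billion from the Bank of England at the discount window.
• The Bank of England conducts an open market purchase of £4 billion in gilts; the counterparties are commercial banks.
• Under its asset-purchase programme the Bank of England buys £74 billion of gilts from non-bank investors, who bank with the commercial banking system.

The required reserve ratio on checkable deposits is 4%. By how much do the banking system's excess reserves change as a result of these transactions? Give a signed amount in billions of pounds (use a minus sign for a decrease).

+£37.04 billion

FX sale £78.5 billion: reserves −£78.5B, deposits 0.
Discount-window loan £40.5 billion: reserves +£40.5B, deposits 0.
OMO purchase (from banks) £4 billion: reserves +£4B, deposits 0.
Asset purchase (from non-banks) £74 billion: reserves +£74B, deposits +£74B.
Totals: Δreserves = +£40B, Δdeposits = +£74B.
Δrequired reserves = 4% × +£74B = +£2.96B.
Δexcess reserves = Δreserves − Δrequired = +£40B − (+£2.96B) = +£37.04 billion.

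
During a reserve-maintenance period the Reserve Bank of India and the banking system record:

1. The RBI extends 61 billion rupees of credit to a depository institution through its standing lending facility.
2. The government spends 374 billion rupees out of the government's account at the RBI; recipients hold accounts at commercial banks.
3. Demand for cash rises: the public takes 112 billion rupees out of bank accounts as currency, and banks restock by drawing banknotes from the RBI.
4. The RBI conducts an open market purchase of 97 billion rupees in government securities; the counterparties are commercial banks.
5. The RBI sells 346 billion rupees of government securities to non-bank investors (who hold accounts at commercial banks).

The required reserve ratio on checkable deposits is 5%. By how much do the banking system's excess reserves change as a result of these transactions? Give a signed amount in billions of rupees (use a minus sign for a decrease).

Discount-window loan 61 billion rupees: reserves +61B, deposits 0.
Government spending 374 billion rupees: reserves +374B, deposits +374B.
Currency withdrawal 112 billion rupees: reserves −112B, deposits −112B.
OMO purchase (from banks) 97 billion rupees: reserves +97B, deposits 0.
Asset sale (to non-banks) 346 billion rupees: reserves −346B, deposits −346B.
Totals: Δreserves = +74B, Δdeposits = −84B.
Δrequired reserves = 5% × −84B = −4.2B.
Δexcess reserves = Δreserves − Δrequired = +74B − (−4.2B) = +78.2 billion.

+78.2 billion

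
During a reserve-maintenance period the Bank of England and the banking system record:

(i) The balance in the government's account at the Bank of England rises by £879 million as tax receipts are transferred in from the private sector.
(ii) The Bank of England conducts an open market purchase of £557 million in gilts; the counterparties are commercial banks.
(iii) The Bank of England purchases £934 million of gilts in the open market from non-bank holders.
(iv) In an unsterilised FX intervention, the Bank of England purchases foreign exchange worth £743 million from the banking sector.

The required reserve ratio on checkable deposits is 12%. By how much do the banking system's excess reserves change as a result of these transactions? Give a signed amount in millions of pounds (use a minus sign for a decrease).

+£1348.4 million

Government account inflow £879 million: reserves −£879M, deposits −£879M.
OMO purchase (from banks) £557 million: reserves +£557M, deposits 0.
Asset purchase (from non-banks) £934 million: reserves +£934M, deposits +£934M.
FX purchase £743 million: reserves +£743M, deposits 0.
Totals: Δreserves = +£1355M, Δdeposits = +£55M.
Δrequired reserves = 12% × +£55M = +£6.6M.
Δexcess reserves = Δreserves − Δrequired = +£1355M − (+£6.6M) = +£1348.4 million.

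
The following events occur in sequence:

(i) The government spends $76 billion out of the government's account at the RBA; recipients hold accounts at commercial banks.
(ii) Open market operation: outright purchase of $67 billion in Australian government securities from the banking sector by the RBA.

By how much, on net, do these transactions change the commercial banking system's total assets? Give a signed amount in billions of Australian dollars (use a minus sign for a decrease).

RBA balance sheet:
  Assets:      Securities +$67B
  Liabilities: Bank reserves +$143B, Government deposits −$76B
Commercial banking system:
  Assets:      Reserves at CB +$143B, Securities −$67B
  Liabilities: Checkable deposits +$76B
Change in total bank assets = +$76 billion.

+$76 billion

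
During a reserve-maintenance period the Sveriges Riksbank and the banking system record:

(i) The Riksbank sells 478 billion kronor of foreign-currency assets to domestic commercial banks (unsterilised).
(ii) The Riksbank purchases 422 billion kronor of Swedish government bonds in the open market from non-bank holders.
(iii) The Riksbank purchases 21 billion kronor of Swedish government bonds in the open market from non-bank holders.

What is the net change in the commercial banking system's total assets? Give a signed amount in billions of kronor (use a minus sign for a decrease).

+443 billion

FX sale 478 billion kronor: just an asset swap on bank balance sheets → 0.
Asset purchase (from non-banks) 422 billion kronor: bank balance sheets expand → +422B.
Asset purchase (from non-banks) 21 billion kronor: bank balance sheets expand → +21B.
Net: 0 + 422 + 21 = +443 billion.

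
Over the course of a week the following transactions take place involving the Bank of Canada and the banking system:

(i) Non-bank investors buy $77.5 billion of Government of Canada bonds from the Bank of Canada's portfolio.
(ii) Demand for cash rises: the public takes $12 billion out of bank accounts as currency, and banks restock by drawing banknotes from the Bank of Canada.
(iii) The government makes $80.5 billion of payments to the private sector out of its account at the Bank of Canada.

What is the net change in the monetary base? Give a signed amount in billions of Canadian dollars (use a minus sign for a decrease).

Asset sale (to non-banks) $77.5 billion: Bank of Canada balance sheet contracts → −$77.5B.
Currency withdrawal $12 billion: just a shift between currency and reserves — both are base money → 0.
Government spending $80.5 billion: a non-base liability converts back to reserves → +$80.5B.
Net: −77.5 + 0 + 80.5 = +$3 billion.

+$3 billion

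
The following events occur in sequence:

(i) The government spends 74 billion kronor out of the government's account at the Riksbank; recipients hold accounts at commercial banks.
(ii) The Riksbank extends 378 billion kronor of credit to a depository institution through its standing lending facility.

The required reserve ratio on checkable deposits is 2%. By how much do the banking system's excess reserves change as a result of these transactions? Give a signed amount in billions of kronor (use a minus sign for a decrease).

+450.52 billion

Government spending 74 billion kronor: reserves +74B, deposits +74B.
Discount-window loan 378 billion kronor: reserves +378B, deposits 0.
Totals: Δreserves = +452B, Δdeposits = +74B.
Δrequired reserves = 2% × +74B = +1.48B.
Δexcess reserves = Δreserves − Δrequired = +452B − (+1.48B) = +450.52 billion.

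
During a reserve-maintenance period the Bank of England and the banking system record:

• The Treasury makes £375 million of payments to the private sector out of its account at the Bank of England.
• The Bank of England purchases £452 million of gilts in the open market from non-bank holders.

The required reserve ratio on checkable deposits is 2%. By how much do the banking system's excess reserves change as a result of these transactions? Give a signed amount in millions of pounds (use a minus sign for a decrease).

Government spending £375 million: reserves +£375M, deposits +£375M.
Asset purchase (from non-banks) £452 million: reserves +£452M, deposits +£452M.
Totals: Δreserves = +£827M, Δdeposits = +£827M.
Δrequired reserves = 2% × +£827M = +£16.54M.
Δexcess reserves = Δreserves − Δrequired = +£827M − (+£16.54M) = +£810.46 million.

+£810.46 million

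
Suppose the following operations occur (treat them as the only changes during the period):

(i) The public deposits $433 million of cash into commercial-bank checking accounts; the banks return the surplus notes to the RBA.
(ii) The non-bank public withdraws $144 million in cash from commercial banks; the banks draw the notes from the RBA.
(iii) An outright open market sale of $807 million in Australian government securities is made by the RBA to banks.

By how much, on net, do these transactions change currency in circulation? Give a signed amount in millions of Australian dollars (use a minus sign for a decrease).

Currency deposit $433 million: notes return to the central bank → −$433M.
Currency withdrawal $144 million: notes leave the central bank → +$144M.
OMO sale (to banks) $807 million: no currency enters or leaves circulation → 0.
Net: −433 + 144 + 0 = -$289 million.

-$289 million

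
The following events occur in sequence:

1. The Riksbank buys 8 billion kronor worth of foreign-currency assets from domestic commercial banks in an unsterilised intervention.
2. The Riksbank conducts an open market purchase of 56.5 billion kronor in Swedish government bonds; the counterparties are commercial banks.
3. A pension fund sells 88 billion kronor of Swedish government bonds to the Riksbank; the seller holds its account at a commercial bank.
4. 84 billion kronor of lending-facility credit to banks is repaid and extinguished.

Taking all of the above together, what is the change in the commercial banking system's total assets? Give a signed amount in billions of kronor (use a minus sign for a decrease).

+4 billion

Riksbank balance sheet:
  Assets:      Securities +144.5B, Loans to banks −84B, Foreign assets +8B
  Liabilities: Bank reserves +68.5B
Commercial banking system:
  Assets:      Reserves at CB +68.5B, Securities −56.5B, Foreign assets −8B
  Liabilities: Checkable deposits +88B, Borrowings from CB −84B
Change in total bank assets = +4 billion.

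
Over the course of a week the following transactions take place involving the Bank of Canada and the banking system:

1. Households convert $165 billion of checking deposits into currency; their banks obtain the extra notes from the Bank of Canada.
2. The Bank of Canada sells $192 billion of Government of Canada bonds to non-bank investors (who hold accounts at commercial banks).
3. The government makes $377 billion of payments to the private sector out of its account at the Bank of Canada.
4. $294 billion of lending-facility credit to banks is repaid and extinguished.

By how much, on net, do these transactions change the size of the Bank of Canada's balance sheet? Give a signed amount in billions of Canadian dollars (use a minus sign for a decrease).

Currency withdrawal $165 billion: only the composition of liabilities changes → 0.
Asset sale (to non-banks) $192 billion: a Bank of Canada asset is shed → −$192B.
Government spending $377 billion: only the composition of liabilities changes → 0.
Discount-window repayment $294 billion: a Bank of Canada asset is shed → −$294B.
Net: 0 − 192 + 0 − 294 = -$486 billion.

-$486 billion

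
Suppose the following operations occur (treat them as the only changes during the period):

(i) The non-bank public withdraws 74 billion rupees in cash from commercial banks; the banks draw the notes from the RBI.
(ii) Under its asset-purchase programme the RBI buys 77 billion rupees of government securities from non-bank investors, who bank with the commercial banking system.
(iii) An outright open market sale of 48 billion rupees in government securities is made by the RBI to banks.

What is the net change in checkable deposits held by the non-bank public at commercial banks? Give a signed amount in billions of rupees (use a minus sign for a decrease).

Currency withdrawal 74 billion rupees: non-bank counterparties' bank balances fall → −74B.
Asset purchase (from non-banks) 77 billion rupees: non-bank counterparties' bank balances rise → +77B.
OMO sale (to banks) 48 billion rupees: the counterparty is a bank, so public deposits are unchanged → 0.
Net: −74 + 77 + 0 = +3 billion.

+3 billion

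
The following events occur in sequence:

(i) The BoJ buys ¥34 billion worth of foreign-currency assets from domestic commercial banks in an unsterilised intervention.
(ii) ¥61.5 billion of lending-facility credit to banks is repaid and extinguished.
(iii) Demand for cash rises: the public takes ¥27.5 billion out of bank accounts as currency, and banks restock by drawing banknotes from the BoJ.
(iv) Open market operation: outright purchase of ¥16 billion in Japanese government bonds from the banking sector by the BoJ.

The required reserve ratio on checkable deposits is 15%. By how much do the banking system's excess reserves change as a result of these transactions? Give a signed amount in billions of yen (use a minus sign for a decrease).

-¥34.875 billion

FX purchase ¥34 billion: reserves +¥34B, deposits 0.
Discount-window repayment ¥61.5 billion: reserves −¥61.5B, deposits 0.
Currency withdrawal ¥27.5 billion: reserves −¥27.5B, deposits −¥27.5B.
OMO purchase (from banks) ¥16 billion: reserves +¥16B, deposits 0.
Totals: Δreserves = −¥39B, Δdeposits = −¥27.5B.
Δrequired reserves = 15% × −¥27.5B = −¥4.125B.
Δexcess reserves = Δreserves − Δrequired = −¥39B − (−¥4.125B) = -¥34.875 billion.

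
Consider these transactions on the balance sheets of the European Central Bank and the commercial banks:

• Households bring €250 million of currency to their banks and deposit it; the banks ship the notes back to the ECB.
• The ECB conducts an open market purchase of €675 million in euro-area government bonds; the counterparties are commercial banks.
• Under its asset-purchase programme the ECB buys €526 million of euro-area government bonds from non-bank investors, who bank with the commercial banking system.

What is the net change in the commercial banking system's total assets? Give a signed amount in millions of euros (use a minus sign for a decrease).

Currency deposit €250 million: bank balance sheets expand → +€250M.
OMO purchase (from banks) €675 million: just an asset swap on bank balance sheets → 0.
Asset purchase (from non-banks) €526 million: bank balance sheets expand → +€526M.
Net: 250 + 0 + 526 = +€776 million.

+€776 million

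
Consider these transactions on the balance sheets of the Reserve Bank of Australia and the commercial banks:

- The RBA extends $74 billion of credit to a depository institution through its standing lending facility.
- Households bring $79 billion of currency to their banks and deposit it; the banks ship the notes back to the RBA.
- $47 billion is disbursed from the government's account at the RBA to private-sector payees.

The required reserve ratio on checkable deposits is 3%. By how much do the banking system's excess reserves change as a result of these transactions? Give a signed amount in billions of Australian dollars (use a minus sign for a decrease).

Discount-window loan $74 billion: reserves +$74B, deposits 0.
Currency deposit $79 billion: reserves +$79B, deposits +$79B.
Government spending $47 billion: reserves +$47B, deposits +$47B.
Totals: Δreserves = +$200B, Δdeposits = +$126B.
Δrequired reserves = 3% × +$126B = +$3.78B.
Δexcess reserves = Δreserves − Δrequired = +$200B − (+$3.78B) = +$196.22 billion.

+$196.22 billion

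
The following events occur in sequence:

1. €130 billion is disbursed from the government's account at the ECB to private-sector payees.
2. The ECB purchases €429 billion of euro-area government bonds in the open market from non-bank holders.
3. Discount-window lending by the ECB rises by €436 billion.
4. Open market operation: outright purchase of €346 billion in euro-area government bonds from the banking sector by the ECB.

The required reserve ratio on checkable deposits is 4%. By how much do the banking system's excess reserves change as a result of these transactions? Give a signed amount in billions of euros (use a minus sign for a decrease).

+€1318.64 billion

Government spending €130 billion: reserves +€130B, deposits +€130B.
Asset purchase (from non-banks) €429 billion: reserves +€429B, deposits +€429B.
Discount-window loan €436 billion: reserves +€436B, deposits 0.
OMO purchase (from banks) €346 billion: reserves +€346B, deposits 0.
Totals: Δreserves = +€1341B, Δdeposits = +€559B.
Δrequired reserves = 4% × +€559B = +€22.36B.
Δexcess reserves = Δreserves − Δrequired = +€1341B − (+€22.36B) = +€1318.64 billion.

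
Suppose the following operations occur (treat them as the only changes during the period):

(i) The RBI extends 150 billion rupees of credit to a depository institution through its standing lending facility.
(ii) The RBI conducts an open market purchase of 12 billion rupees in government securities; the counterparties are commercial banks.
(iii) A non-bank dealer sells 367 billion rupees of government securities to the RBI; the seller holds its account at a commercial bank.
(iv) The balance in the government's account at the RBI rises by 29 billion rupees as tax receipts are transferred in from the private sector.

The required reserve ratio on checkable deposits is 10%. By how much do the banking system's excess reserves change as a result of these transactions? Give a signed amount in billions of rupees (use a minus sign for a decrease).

Discount-window loan 150 billion rupees: reserves +150B, deposits 0.
OMO purchase (from banks) 12 billion rupees: reserves +12B, deposits 0.
Asset purchase (from non-banks) 367 billion rupees: reserves +367B, deposits +367B.
Government account inflow 29 billion rupees: reserves −29B, deposits −29B.
Totals: Δreserves = +500B, Δdeposits = +338B.
Δrequired reserves = 10% × +338B = +33.8B.
Δexcess reserves = Δreserves − Δrequired = +500B − (+33.8B) = +466.2 billion.

+466.2 billion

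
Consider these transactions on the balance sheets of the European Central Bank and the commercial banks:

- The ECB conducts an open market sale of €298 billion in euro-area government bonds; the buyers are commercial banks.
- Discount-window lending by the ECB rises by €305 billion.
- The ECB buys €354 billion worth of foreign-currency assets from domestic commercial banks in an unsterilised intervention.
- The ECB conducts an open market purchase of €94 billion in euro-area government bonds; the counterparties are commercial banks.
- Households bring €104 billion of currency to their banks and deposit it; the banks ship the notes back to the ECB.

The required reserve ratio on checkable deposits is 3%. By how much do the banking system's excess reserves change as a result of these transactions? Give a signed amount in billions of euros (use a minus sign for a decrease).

OMO sale (to banks) €298 billion: reserves −€298B, deposits 0.
Discount-window loan €305 billion: reserves +€305B, deposits 0.
FX purchase €354 billion: reserves +€354B, deposits 0.
OMO purchase (from banks) €94 billion: reserves +€94B, deposits 0.
Currency deposit €104 billion: reserves +€104B, deposits +€104B.
Totals: Δreserves = +€559B, Δdeposits = +€104B.
Δrequired reserves = 3% × +€104B = +€3.12B.
Δexcess reserves = Δreserves − Δrequired = +€559B − (+€3.12B) = +€555.88 billion.

+€555.88 billion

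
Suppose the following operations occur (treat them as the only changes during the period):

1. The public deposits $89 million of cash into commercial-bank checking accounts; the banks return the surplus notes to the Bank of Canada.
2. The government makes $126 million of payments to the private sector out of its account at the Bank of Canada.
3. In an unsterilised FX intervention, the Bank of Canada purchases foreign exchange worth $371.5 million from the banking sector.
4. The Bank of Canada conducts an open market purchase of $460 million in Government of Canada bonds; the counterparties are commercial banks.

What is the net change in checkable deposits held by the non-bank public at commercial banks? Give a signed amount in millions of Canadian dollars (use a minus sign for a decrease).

+$215 million

Bank of Canada balance sheet:
  Assets:      Securities +$460M, Foreign assets +$371.5M
  Liabilities: Bank reserves +$1046.5M, Currency in circulation −$89M, Government deposits −$126M
Commercial banking system:
  Assets:      Reserves at CB +$1046.5M, Securities −$460M, Foreign assets −$371.5M
  Liabilities: Checkable deposits +$215M
So the change in checkable deposits held by the non-bank public at commercial banks is +$215 million.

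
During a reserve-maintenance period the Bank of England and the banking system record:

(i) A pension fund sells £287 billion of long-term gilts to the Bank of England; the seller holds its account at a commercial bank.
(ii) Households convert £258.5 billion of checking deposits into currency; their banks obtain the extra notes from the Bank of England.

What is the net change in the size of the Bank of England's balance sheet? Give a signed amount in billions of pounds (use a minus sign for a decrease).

Bank of England balance sheet:
  Assets:      Securities +£287B
  Liabilities: Bank reserves +£28.5B, Currency in circulation +£258.5B
Commercial banking system:
  Assets:      Reserves at CB +£28.5B
  Liabilities: Checkable deposits +£28.5B
Change in total Bank of England assets = +£287 billion.

+£287 billion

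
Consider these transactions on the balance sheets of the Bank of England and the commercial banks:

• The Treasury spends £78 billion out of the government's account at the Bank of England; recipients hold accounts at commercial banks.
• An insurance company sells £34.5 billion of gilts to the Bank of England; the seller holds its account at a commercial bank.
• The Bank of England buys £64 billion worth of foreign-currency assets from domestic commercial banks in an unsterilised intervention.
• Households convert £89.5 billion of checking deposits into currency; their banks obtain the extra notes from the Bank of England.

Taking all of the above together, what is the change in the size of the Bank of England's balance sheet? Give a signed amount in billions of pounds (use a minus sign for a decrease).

+£98.5 billion

Bank of England balance sheet:
  Assets:      Securities +£34.5B, Foreign assets +£64B
  Liabilities: Bank reserves +£87B, Currency in circulation +£89.5B, Government deposits −£78B
Change in total Bank of England assets = +£98.5 billion.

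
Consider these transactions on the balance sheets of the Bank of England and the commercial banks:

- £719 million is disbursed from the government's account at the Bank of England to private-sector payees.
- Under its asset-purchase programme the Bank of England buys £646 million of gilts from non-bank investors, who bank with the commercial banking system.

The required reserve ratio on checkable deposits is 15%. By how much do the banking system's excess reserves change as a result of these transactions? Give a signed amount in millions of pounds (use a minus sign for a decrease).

+£1160.25 million

Government spending £719 million: reserves +£719M, deposits +£719M.
Asset purchase (from non-banks) £646 million: reserves +£646M, deposits +£646M.
Totals: Δreserves = +£1365M, Δdeposits = +£1365M.
Δrequired reserves = 15% × +£1365M = +£204.75M.
Δexcess reserves = Δreserves − Δrequired = +£1365M − (+£204.75M) = +£1160.25 million.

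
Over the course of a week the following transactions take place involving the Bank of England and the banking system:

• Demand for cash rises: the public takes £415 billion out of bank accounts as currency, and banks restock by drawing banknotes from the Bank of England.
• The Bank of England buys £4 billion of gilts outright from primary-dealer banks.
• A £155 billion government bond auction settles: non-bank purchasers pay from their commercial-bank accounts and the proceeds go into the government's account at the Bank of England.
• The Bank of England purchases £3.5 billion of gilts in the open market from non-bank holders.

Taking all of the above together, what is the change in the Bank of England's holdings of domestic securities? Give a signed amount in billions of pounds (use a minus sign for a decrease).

+£7.5 billion

Currency withdrawal £415 billion: the Bank of England's securities portfolio is untouched → 0.
OMO purchase (from banks) £4 billion: securities added to the Bank of England's portfolio → +£4B.
Government account inflow £155 billion: the Bank of England's securities portfolio is untouched → 0.
Asset purchase (from non-banks) £3.5 billion: securities added to the Bank of England's portfolio → +£3.5B.
Net: 0 + 4 + 0 + 3.5 = +£7.5 billion.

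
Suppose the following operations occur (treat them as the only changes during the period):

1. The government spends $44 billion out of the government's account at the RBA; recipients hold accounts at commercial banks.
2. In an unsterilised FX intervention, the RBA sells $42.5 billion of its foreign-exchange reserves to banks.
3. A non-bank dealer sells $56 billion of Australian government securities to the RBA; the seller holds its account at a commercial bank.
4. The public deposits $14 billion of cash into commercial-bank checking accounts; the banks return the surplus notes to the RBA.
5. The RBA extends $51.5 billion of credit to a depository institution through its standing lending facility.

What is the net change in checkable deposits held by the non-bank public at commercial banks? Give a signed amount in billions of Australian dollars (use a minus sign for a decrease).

Government spending $44 billion: non-bank counterparties' bank balances rise → +$44B.
FX sale $42.5 billion: the counterparty is a bank, so public deposits are unchanged → 0.
Asset purchase (from non-banks) $56 billion: non-bank counterparties' bank balances rise → +$56B.
Currency deposit $14 billion: non-bank counterparties' bank balances rise → +$14B.
Discount-window loan $51.5 billion: the counterparty is a bank, so public deposits are unchanged → 0.
Net: 44 + 0 + 56 + 14 + 0 = +$114 billion.

+$114 billion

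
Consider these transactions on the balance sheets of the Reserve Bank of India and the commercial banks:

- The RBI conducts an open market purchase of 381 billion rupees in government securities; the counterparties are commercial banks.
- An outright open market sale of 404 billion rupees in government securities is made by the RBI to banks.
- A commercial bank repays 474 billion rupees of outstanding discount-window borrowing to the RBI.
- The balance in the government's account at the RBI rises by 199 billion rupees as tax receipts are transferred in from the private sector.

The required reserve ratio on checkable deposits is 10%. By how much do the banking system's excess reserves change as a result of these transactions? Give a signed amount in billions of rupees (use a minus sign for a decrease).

-676.1 billion

OMO purchase (from banks) 381 billion rupees: reserves +381B, deposits 0.
OMO sale (to banks) 404 billion rupees: reserves −404B, deposits 0.
Discount-window repayment 474 billion rupees: reserves −474B, deposits 0.
Government account inflow 199 billion rupees: reserves −199B, deposits −199B.
Totals: Δreserves = −696B, Δdeposits = −199B.
Δrequired reserves = 10% × −199B = −19.9B.
Δexcess reserves = Δreserves − Δrequired = −696B − (−19.9B) = -676.1 billion.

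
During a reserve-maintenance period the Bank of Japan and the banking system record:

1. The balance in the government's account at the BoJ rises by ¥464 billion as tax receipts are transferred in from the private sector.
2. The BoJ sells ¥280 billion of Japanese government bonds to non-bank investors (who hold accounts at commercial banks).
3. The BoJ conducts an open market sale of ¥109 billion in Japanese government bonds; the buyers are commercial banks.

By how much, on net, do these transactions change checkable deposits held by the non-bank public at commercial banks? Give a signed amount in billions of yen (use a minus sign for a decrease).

-¥744 billion

BoJ balance sheet:
  Assets:      Securities −¥389B
  Liabilities: Bank reserves −¥853B, Government deposits +¥464B
Commercial banking system:
  Assets:      Reserves at CB −¥853B, Securities +¥109B
  Liabilities: Checkable deposits −¥744B
So the change in checkable deposits held by the non-bank public at commercial banks is -¥744 billion.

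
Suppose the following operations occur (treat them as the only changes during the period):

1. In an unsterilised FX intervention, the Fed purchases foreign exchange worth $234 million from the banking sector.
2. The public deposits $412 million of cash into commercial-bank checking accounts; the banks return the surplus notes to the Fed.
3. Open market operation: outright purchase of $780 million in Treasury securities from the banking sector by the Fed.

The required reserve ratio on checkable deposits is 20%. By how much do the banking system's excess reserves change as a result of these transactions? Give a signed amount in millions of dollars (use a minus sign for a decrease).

+$1343.6 million

FX purchase $234 million: reserves +$234M, deposits 0.
Currency deposit $412 million: reserves +$412M, deposits +$412M.
OMO purchase (from banks) $780 million: reserves +$780M, deposits 0.
Totals: Δreserves = +$1426M, Δdeposits = +$412M.
Δrequired reserves = 20% × +$412M = +$82.4M.
Δexcess reserves = Δreserves − Δrequired = +$1426M − (+$82.4M) = +$1343.6 million.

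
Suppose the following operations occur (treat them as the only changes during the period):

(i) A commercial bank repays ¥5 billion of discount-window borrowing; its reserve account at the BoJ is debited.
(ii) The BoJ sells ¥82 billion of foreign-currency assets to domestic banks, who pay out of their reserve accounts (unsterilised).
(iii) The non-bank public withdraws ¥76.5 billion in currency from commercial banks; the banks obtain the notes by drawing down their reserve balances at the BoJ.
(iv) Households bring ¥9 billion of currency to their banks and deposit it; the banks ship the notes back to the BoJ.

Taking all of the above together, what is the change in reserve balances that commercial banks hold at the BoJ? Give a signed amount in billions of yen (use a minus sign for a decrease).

Discount-window repayment ¥5 billion: repayment is debited from reserves → −¥5B.
FX sale ¥82 billion: the buying banks pay out of their reserve balances → −¥82B.
Currency withdrawal ¥76.5 billion: banks swap reserves for currency → −¥76.5B.
Currency deposit ¥9 billion: returned notes are swapped for reserve credit → +¥9B.
Net: −5 − 82 − 76.5 + 9 = -¥154.5 billion.

-¥154.5 billion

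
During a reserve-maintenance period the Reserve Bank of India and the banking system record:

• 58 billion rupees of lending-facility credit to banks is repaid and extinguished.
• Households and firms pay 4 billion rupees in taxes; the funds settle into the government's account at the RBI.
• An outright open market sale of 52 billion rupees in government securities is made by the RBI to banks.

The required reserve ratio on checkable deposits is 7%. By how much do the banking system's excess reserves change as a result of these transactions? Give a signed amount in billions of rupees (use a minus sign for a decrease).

Discount-window repayment 58 billion rupees: reserves −58B, deposits 0.
Government account inflow 4 billion rupees: reserves −4B, deposits −4B.
OMO sale (to banks) 52 billion rupees: reserves −52B, deposits 0.
Totals: Δreserves = −114B, Δdeposits = −4B.
Δrequired reserves = 7% × −4B = −0.28B.
Δexcess reserves = Δreserves − Δrequired = −114B − (−0.28B) = -113.72 billion.

-113.72 billion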